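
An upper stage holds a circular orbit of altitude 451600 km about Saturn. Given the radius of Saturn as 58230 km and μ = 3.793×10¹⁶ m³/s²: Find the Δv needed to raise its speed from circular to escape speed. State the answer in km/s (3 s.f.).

r = 58230 + 451600 = 509830 km = 5.0983×10⁸ m.
Circular speed v_c = √(μ/r) = 8625 m/s.
Escape speed v_esc = √(2μ/r) = √2 × v_c = 12200 m/s.
Δv = v_esc − v_c = 3573 m/s = 3.573 km/s.

Δv ≈ 3.57 km/s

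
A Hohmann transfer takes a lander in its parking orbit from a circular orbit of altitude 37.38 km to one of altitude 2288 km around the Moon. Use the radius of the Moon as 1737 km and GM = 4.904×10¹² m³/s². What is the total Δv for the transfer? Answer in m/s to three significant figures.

Δv_total ≈ 537 m/s

r₁ = 1737 + 37.38 = 1774.4 km = 1.7744×10⁶ m.
r₂ = 1737 + 2288 = 4025.0 km = 4.0250×10⁶ m.
Transfer ellipse a_t = (r₁ + r₂)/2 = 2.900×10⁶ m.
At r₁: circular v_c1 = √(μ/r₁) = 1662 m/s; transfer-perilune v_p = √[μ(2/r₁ − 1/a_t)] = 1959 m/s.
Δv₁ = v_p − v_c1 = 296.2 m/s.
At r₂: circular v_c2 = √(μ/r₂) = 1104 m/s; transfer-apolune v_a = √[μ(2/r₂ − 1/a_t)] = 863.5 m/s.
Δv₂ = v_c2 − v_a = 240.3 m/s.
Total Δv = Δv₁ + Δv₂ = 536.5 m/s.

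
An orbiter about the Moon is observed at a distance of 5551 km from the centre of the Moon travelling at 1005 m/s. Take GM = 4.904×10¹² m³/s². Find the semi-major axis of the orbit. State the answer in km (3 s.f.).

a ≈ 6480 km

r = 5.551×10⁶ m.
Vis-viva rearranged: 1/a = 2/r − v²/μ = 3.603×10⁻⁷ − 2.060×10⁻⁷ = 1.543×10⁻⁷ m⁻¹.
a = 6.479×10⁶ m = 6479.4 km.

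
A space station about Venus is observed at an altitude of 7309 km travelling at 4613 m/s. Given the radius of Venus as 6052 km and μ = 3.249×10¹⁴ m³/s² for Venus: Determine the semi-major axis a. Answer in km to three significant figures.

r = 6052 + 7309 = 13361 km = 1.336×10⁷ m.
Vis-viva rearranged: 1/a = 2/r − v²/μ = 1.497×10⁻⁷ − 6.550×10⁻⁸ = 8.419×10⁻⁸ m⁻¹.
a = 1.188×10⁷ m = 11877 km.

a ≈ 11900 km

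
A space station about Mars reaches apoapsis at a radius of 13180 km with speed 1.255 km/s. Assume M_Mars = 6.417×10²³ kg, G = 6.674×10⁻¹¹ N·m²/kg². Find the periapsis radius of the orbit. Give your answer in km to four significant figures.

periapsis radius ≈ 4216 km

μ = GM = 6.674×10⁻¹¹ × 6.417×10²³ = 4.283×10¹³ m³/s².
r_a = 1.318×10⁷ m.
Specific energy ε = v²/2 − μ/r = -2.462×10⁶ J/kg, so a = −μ/(2ε) = 8.698×10⁶ m.
The apsides satisfy r_p + r_a = 2a, so the periapsis radius is 2a − r_a = 4.216×10⁶ m = 4216.0 km.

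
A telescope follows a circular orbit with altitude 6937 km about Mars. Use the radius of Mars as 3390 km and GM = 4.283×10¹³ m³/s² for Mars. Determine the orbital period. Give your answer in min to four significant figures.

r = 3390 + 6937 = 10327 km = 1.0327×10⁷ m.
Kepler's third law: T = 2π√(r³/μ) = 2π√((1.033×10⁷)³ / 4.283×10¹³).
r³/μ = 2.571×10⁷ s², so T = 2π × 5.071×10³ = 3.186×10⁴ s.
Converting: 3.186×10⁴ s ÷ 60.00 = 531.0 min.

T ≈ 531.0 min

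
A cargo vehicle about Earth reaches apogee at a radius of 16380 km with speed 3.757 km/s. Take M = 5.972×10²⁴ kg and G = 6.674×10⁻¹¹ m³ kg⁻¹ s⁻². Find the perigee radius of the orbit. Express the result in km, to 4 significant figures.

μ = GM = 6.674×10⁻¹¹ × 5.972×10²⁴ = 3.986×10¹⁴ m³/s².
r_a = 1.638×10⁷ m.
Specific energy ε = v²/2 − μ/r = -1.728×10⁷ J/kg, so a = −μ/(2ε) = 1.154×10⁷ m.
The apsides satisfy r_p + r_a = 2a, so the perigee radius is 2a − r_a = 6.692×10⁶ m = 6691.8 km.

perigee radius ≈ 6692 km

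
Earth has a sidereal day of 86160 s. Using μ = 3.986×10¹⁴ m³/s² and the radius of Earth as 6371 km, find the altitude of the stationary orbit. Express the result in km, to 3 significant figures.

h_sync ≈ 35800 km

A synchronous orbit has period T, so by Kepler's third law a = (μT²/4π²)^(1/3).
μT²/4π² = 3.986×10¹⁴ × (8.616×10⁴)² / 39.48 = 7.495×10²² m³.
a = 4.216×10⁷ m = 42163 km.
Altitude h = a − R = 42163 − 6371 = 35792 km.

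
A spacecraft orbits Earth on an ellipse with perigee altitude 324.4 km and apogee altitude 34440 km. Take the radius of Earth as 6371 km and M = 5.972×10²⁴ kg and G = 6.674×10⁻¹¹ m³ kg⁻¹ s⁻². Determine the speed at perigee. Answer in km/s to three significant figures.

v ≈ 10.1 km/s

μ = GM = 6.674×10⁻¹¹ × 5.972×10²⁴ = 3.986×10¹⁴ m³/s².
r_p = 6371 + 324.4 = 6695.4 km = 6.6954×10⁶ m.
r_a = 6371 + 34440 = 40811 km = 4.0811×10⁷ m.
Semi-major axis a = (r_p + r_a)/2 = 23753 km = 2.375×10⁷ m.
Vis-viva: v² = μ(2/r − 1/a) = 3.986×10¹⁴ × (2.987×10⁻⁷ − 4.210×10⁻⁸) = 1.023×10⁸ m²/s².
v = 10110 m/s = 10.11 km/s.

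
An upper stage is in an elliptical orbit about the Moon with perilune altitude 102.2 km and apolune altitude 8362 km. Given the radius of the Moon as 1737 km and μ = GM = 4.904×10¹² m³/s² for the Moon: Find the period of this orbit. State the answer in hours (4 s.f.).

r_p = 1737 + 102.2 = 1839.2 km = 1.8392×10⁶ m.
r_a = 1737 + 8362 = 10099 km = 1.0099×10⁷ m.
Semi-major axis a = (r_p + r_a)/2 = (1839.2 + 10099)/2 = 5969.1 km = 5.969×10⁶ m.
By Kepler's third law T = 2π√(a³/μ) = 2π × 6.585×10³ = 4.138×10⁴ s.
= 11.49 hours.

T ≈ 11.49 hours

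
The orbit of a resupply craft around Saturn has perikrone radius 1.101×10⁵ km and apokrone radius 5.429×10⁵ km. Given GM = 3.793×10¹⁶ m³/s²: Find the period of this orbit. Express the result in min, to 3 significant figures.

Semi-major axis a = (r_p + r_a)/2 = (1.1010×10⁵ + 5.4290×10⁵)/2 = 3.2650×10⁵ km = 3.265×10⁸ m.
By Kepler's third law T = 2π√(a³/μ) = 2π × 3.029×10⁴ = 1.903×10⁵ s.
= 3172 min.

T ≈ 3170 min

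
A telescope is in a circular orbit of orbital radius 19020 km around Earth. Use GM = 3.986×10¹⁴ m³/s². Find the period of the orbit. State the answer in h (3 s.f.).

T ≈ 7.25 h

r = 19020 km = 1.902×10⁷ m.
Kepler's third law: T = 2π√(r³/μ) = 2π√((1.902×10⁷)³ / 3.986×10¹⁴).
r³/μ = 1.726×10⁷ s², so T = 2π × 4.155×10³ = 2.611×10⁴ s.
Converting: 2.611×10⁴ s ÷ 3600 = 7.251 h.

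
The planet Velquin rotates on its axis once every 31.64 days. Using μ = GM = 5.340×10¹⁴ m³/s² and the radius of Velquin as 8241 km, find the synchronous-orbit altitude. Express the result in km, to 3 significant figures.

T = 31.64 days = 2.734×10⁶ s.
A synchronous orbit has period T, so by Kepler's third law a = (μT²/4π²)^(1/3).
μT²/4π² = 5.340×10¹⁴ × (2.734×10⁶)² / 39.48 = 1.011×10²⁶ m³.
a = 4.658×10⁸ m = 4.6583×10⁵ km.
Altitude h = a − R = 4.6583×10⁵ − 8241 = 4.5759×10⁵ km.

h_sync ≈ 4.58×10⁵ km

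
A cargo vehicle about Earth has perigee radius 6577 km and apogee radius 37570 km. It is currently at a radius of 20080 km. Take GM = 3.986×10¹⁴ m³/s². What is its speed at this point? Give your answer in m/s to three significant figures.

Semi-major axis a = (r_p + r_a)/2 = 22074 km = 2.207×10⁷ m.
Vis-viva: v² = μ(2/r − 1/a) = 3.986×10¹⁴ × (9.960×10⁻⁸ − 4.530×10⁻⁸) = 2.164×10⁷ m²/s².
v = 4652 m/s.

v ≈ 4650 m/s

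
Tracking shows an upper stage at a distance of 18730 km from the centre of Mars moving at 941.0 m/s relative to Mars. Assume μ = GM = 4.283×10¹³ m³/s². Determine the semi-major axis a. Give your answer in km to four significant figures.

r = 1.873×10⁷ m.
Specific orbital energy ε = v²/2 − μ/r = (941.0)²/2 − 4.283×10¹³/1.873×10⁷ = -1.844×10⁶ J/kg.
Since ε = −μ/(2a), a = −μ/(2ε) = 1.161×10⁷ m = 11614 km.

a ≈ 11610 km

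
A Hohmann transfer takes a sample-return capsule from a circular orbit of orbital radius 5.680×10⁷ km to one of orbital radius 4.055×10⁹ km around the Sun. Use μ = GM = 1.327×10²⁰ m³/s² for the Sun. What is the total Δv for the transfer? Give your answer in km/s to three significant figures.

Δv_total ≈ 24.3 km/s

r₁ = 5.680×10⁷ km = 5.680×10¹⁰ m.
r₂ = 4.055×10⁹ km = 4.055×10¹² m.
Transfer ellipse a_t = (r₁ + r₂)/2 = 2.056×10¹² m.
At r₁: circular v_c1 = √(μ/r₁) = 48330 m/s; transfer-perihelion v_p = √[μ(2/r₁ − 1/a_t)] = 67880 m/s.
Δv₁ = v_p − v_c1 = 19550 m/s.
At r₂: circular v_c2 = √(μ/r₂) = 5721 m/s; transfer-aphelion v_a = √[μ(2/r₂ − 1/a_t)] = 950.9 m/s.
Δv₂ = v_c2 − v_a = 4770 m/s.
Total Δv = Δv₁ + Δv₂ = 24320 m/s = 24.32 km/s.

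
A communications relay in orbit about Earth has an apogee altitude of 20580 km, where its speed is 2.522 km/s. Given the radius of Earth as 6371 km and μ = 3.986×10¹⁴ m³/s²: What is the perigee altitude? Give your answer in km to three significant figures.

r_a = 6371 + 20580 = 26951 km = 2.695×10⁷ m.
Specific energy ε = v²/2 − μ/r = -1.161×10⁷ J/kg, so a = −μ/(2ε) = 1.717×10⁷ m.
The apsides satisfy r_p + r_a = 2a, so the perigee radius is 2a − r_a = 7.383×10⁶ m = 7382.8 km.
Perigee altitude = 7382.8 − 6371 = 1011.8 km.

perigee altitude ≈ 1010 km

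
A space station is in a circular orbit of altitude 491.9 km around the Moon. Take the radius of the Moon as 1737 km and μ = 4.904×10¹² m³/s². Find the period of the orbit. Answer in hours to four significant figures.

r = 1737 + 491.9 = 2228.9 km = 2.2289×10⁶ m.
Kepler's third law: T = 2π√(r³/μ) = 2π√((2.229×10⁶)³ / 4.904×10¹²).
r³/μ = 2.258×10⁶ s², so T = 2π × 1.503×10³ = 9.441×10³ s.
Converting: 9.441×10³ s ÷ 3600 = 2.623 hours.

T ≈ 2.623 hours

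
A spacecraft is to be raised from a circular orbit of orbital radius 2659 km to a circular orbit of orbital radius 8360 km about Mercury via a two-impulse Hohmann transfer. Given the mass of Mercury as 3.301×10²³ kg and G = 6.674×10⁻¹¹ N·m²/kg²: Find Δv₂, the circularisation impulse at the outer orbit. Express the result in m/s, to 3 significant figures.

μ = GM = 6.674×10⁻¹¹ × 3.301×10²³ = 2.203×10¹³ m³/s².
r₁ = 2659 km = 2.659×10⁶ m.
r₂ = 8360 km = 8.360×10⁶ m.
Transfer ellipse a_t = (r₁ + r₂)/2 = 5.510×10⁶ m.
At r₁: circular v_c1 = √(μ/r₁) = 2878 m/s; transfer-periherm v_p = √[μ(2/r₁ − 1/a_t)] = 3546 m/s.
At r₂: circular v_c2 = √(μ/r₂) = 1623 m/s; transfer-apoherm v_a = √[μ(2/r₂ − 1/a_t)] = 1128 m/s.
Δv₂ = v_c2 − v_a = 495.6 m/s.

Δv ≈ 496 m/s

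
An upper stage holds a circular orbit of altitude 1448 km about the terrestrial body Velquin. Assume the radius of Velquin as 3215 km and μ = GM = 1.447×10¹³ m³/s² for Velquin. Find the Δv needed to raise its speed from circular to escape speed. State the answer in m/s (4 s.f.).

r = 3215 + 1448 = 4663.0 km = 4.6630×10⁶ m.
Circular speed v_c = √(μ/r) = 1762 m/s.
Escape speed v_esc = √(2μ/r) = √2 × v_c = 2491 m/s.
Δv = v_esc − v_c = 729.7 m/s.

Δv ≈ 729.7 m/s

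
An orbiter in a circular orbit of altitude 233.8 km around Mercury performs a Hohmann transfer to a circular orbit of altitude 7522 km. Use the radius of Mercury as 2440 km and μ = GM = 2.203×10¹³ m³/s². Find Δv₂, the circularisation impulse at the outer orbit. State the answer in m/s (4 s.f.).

Δv ≈ 519.7 m/s

r₁ = 2440 + 233.8 = 2673.8 km = 2.6738×10⁶ m.
r₂ = 2440 + 7522 = 9962.0 km = 9.9620×10⁶ m.
Transfer ellipse a_t = (r₁ + r₂)/2 = 6.318×10⁶ m.
At r₁: circular v_c1 = √(μ/r₁) = 2870 m/s; transfer-periherm v_p = √[μ(2/r₁ − 1/a_t)] = 3604 m/s.
At r₂: circular v_c2 = √(μ/r₂) = 1487 m/s; transfer-apoherm v_a = √[μ(2/r₂ − 1/a_t)] = 967.4 m/s.
Δv₂ = v_c2 − v_a = 519.7 m/s.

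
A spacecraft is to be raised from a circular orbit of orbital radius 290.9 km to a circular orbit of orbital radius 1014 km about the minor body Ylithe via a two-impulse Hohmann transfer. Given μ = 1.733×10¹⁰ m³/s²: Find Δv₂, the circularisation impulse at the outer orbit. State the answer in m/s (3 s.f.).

r₁ = 290.9 km = 2.909×10⁵ m.
r₂ = 1014 km = 1.014×10⁶ m.
Transfer ellipse a_t = (r₁ + r₂)/2 = 6.524×10⁵ m.
At r₁: circular v_c1 = √(μ/r₁) = 244.1 m/s; transfer-periapsis v_p = √[μ(2/r₁ − 1/a_t)] = 304.3 m/s.
At r₂: circular v_c2 = √(μ/r₂) = 130.7 m/s; transfer-apoapsis v_a = √[μ(2/r₂ − 1/a_t)] = 87.29 m/s.
Δv₂ = v_c2 − v_a = 43.44 m/s.

Δv ≈ 43.4 m/s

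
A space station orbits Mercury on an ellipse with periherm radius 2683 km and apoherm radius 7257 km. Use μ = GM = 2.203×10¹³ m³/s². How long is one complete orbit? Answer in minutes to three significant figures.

Semi-major axis a = (r_p + r_a)/2 = (2683.0 + 7257.0)/2 = 4970.0 km = 4.970×10⁶ m.
By Kepler's third law T = 2π√(a³/μ) = 2π × 2.361×10³ = 1.483×10⁴ s.
= 247.2 minutes.

T ≈ 247 minutes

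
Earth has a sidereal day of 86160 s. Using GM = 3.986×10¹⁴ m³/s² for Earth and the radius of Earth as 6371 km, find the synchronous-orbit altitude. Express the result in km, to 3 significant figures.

A synchronous orbit has period T, so by Kepler's third law a = (μT²/4π²)^(1/3).
μT²/4π² = 3.986×10¹⁴ × (8.616×10⁴)² / 39.48 = 7.495×10²² m³.
a = 4.216×10⁷ m = 42163 km.
Altitude h = a − R = 42163 − 6371 = 35792 km.

h_sync ≈ 35800 km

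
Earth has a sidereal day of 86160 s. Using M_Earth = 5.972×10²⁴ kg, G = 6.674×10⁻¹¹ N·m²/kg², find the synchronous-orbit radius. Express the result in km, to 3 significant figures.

r_sync ≈ 42200 km

μ = GM = 6.674×10⁻¹¹ × 5.972×10²⁴ = 3.986×10¹⁴ m³/s².
A synchronous orbit has period T, so by Kepler's third law a = (μT²/4π²)^(1/3).
μT²/4π² = 3.986×10¹⁴ × (8.616×10⁴)² / 39.48 = 7.495×10²² m³.
a = 4.216×10⁷ m = 42162 km.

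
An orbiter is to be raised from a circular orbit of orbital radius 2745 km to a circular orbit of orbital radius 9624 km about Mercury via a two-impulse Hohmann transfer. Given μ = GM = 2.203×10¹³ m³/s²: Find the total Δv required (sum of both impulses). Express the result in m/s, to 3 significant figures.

r₁ = 2745 km = 2.745×10⁶ m.
r₂ = 9624 km = 9.624×10⁶ m.
Transfer ellipse a_t = (r₁ + r₂)/2 = 6.184×10⁶ m.
At r₁: circular v_c1 = √(μ/r₁) = 2833 m/s; transfer-periherm v_p = √[μ(2/r₁ − 1/a_t)] = 3534 m/s.
Δv₁ = v_p − v_c1 = 701.0 m/s.
At r₂: circular v_c2 = √(μ/r₂) = 1513 m/s; transfer-apoherm v_a = √[μ(2/r₂ − 1/a_t)] = 1008 m/s.
Δv₂ = v_c2 − v_a = 505.0 m/s.
Total Δv = Δv₁ + Δv₂ = 1206 m/s.

Δv_total ≈ 1210 m/s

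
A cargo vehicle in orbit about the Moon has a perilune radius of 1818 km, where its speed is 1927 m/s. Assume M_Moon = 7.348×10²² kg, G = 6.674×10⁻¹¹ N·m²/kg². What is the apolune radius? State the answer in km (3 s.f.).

μ = GM = 6.674×10⁻¹¹ × 7.348×10²² = 4.904×10¹² m³/s².
r_p = 1.818×10⁶ m.
Specific energy ε = v²/2 − μ/r = -8.408×10⁵ J/kg, so a = −μ/(2ε) = 2.916×10⁶ m.
The apsides satisfy r_p + r_a = 2a, so the apolune radius is 2a − r_p = 4.014×10⁶ m = 4014.4 km.

apolune radius ≈ 4010 km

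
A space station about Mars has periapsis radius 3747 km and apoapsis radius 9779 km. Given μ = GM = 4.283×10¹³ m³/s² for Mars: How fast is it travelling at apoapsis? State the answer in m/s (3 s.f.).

Semi-major axis a = (r_p + r_a)/2 = 6763.0 km = 6.763×10⁶ m.
Vis-viva: v² = μ(2/r − 1/a) = 4.283×10¹³ × (2.045×10⁻⁷ − 1.479×10⁻⁷) = 2.427×10⁶ m²/s².
v = 1558 m/s.

v ≈ 1560 m/s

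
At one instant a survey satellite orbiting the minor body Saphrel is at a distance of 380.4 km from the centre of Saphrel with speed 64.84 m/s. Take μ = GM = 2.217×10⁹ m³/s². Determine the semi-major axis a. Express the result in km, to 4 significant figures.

a ≈ 297.5 km

r = 3.804×10⁵ m.
Specific orbital energy ε = v²/2 − μ/r = (64.84)²/2 − 2.217×10⁹/3.804×10⁵ = -3.726×10³ J/kg.
Since ε = −μ/(2a), a = −μ/(2ε) = 2.975×10⁵ m = 297.51 km.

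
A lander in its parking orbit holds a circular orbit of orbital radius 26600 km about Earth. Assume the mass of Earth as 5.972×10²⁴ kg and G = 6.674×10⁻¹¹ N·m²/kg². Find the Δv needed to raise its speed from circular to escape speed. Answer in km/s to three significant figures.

μ = GM = 6.674×10⁻¹¹ × 5.972×10²⁴ = 3.986×10¹⁴ m³/s².
r = 26600 km = 2.660×10⁷ m.
Circular speed v_c = √(μ/r) = 3871 m/s.
Escape speed v_esc = √(2μ/r) = √2 × v_c = 5474 m/s.
Δv = v_esc − v_c = 1603 m/s = 1.603 km/s.

Δv ≈ 1.60 km/s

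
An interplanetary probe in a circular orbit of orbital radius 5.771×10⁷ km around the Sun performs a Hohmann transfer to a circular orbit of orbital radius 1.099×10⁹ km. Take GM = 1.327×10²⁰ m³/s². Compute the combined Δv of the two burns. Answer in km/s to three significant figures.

Δv_total ≈ 25.7 km/s

r₁ = 5.771×10⁷ km = 5.771×10¹⁰ m.
r₂ = 1.099×10⁹ km = 1.099×10¹² m.
Transfer ellipse a_t = (r₁ + r₂)/2 = 5.784×10¹¹ m.
At r₁: circular v_c1 = √(μ/r₁) = 47950 m/s; transfer-perihelion v_p = √[μ(2/r₁ − 1/a_t)] = 66100 m/s.
Δv₁ = v_p − v_c1 = 18150 m/s.
At r₂: circular v_c2 = √(μ/r₂) = 10990 m/s; transfer-aphelion v_a = √[μ(2/r₂ − 1/a_t)] = 3471 m/s.
Δv₂ = v_c2 − v_a = 7517 m/s.
Total Δv = Δv₁ + Δv₂ = 25670 m/s = 25.67 km/s.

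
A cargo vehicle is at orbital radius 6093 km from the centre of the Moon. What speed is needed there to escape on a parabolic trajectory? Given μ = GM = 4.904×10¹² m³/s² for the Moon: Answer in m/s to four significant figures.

r = 6093 km = 6.093×10⁶ m.
Escape speed v_esc = √(2μ/r) = √(2 × 4.904×10¹² / 6.093×10⁶) = √(1.610×10⁶) = 1269 m/s.

v_esc ≈ 1269 m/s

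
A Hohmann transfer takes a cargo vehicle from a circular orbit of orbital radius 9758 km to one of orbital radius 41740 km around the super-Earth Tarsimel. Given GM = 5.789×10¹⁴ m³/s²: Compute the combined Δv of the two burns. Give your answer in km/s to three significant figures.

Δv_total ≈ 3.54 km/s

r₁ = 9758 km = 9.758×10⁶ m.
r₂ = 41740 km = 4.174×10⁷ m.
Transfer ellipse a_t = (r₁ + r₂)/2 = 2.575×10⁷ m.
At r₁: circular v_c1 = √(μ/r₁) = 7702 m/s; transfer-periapsis v_p = √[μ(2/r₁ − 1/a_t)] = 9807 m/s.
Δv₁ = v_p − v_c1 = 2104 m/s.
At r₂: circular v_c2 = √(μ/r₂) = 3724 m/s; transfer-apoapsis v_a = √[μ(2/r₂ − 1/a_t)] = 2293 m/s.
Δv₂ = v_c2 − v_a = 1432 m/s.
Total Δv = Δv₁ + Δv₂ = 3536 m/s = 3.536 km/s.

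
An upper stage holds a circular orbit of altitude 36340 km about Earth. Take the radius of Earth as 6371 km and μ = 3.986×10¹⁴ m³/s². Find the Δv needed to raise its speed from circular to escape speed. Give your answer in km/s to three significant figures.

Δv ≈ 1.27 km/s

r = 6371 + 36340 = 42711 km = 4.2711×10⁷ m.
Circular speed v_c = √(μ/r) = 3055 m/s.
Escape speed v_esc = √(2μ/r) = √2 × v_c = 4320 m/s.
Δv = v_esc − v_c = 1265 m/s = 1.265 km/s.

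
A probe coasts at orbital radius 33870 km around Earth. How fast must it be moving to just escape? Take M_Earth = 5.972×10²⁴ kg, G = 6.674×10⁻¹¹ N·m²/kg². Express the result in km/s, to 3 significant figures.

μ = GM = 6.674×10⁻¹¹ × 5.972×10²⁴ = 3.986×10¹⁴ m³/s².
r = 33870 km = 3.387×10⁷ m.
Escape speed v_esc = √(2μ/r) = √(2 × 3.986×10¹⁴ / 3.387×10⁷) = √(2.354×10⁷) = 4851 m/s.
= 4.851 km/s.

v_esc ≈ 4.85 km/s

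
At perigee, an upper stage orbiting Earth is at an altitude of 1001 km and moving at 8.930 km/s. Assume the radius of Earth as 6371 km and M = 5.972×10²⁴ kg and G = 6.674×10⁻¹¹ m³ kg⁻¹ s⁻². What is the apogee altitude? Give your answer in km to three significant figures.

apogee altitude ≈ 14300 km

μ = GM = 6.674×10⁻¹¹ × 5.972×10²⁴ = 3.986×10¹⁴ m³/s².
r_p = 6371 + 1001 = 7372.0 km = 7.372×10⁶ m.
Specific energy ε = v²/2 − μ/r = -1.419×10⁷ J/kg, so a = −μ/(2ε) = 1.404×10⁷ m.
The apsides satisfy r_p + r_a = 2a, so the apogee radius is 2a − r_p = 2.071×10⁷ m = 20710 km.
Apogee altitude = 20710 − 6371 = 14339 km.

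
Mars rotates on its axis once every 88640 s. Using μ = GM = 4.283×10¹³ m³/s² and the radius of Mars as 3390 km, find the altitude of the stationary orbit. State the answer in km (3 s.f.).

A synchronous orbit has period T, so by Kepler's third law a = (μT²/4π²)^(1/3).
μT²/4π² = 4.283×10¹³ × (8.864×10⁴)² / 39.48 = 8.524×10²¹ m³.
a = 2.043×10⁷ m = 20428 km.
Altitude h = a − R = 20428 − 3390 = 17038 km.

h_sync ≈ 17000 km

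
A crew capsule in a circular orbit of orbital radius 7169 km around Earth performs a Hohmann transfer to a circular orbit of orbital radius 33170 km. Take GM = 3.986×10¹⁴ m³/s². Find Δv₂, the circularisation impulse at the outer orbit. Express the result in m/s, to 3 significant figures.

Δv ≈ 1400 m/s

r₁ = 7169 km = 7.169×10⁶ m.
r₂ = 33170 km = 3.317×10⁷ m.
Transfer ellipse a_t = (r₁ + r₂)/2 = 2.017×10⁷ m.
At r₁: circular v_c1 = √(μ/r₁) = 7457 m/s; transfer-perigee v_p = √[μ(2/r₁ − 1/a_t)] = 9562 m/s.
At r₂: circular v_c2 = √(μ/r₂) = 3467 m/s; transfer-apogee v_a = √[μ(2/r₂ − 1/a_t)] = 2067 m/s.
Δv₂ = v_c2 − v_a = 1400 m/s.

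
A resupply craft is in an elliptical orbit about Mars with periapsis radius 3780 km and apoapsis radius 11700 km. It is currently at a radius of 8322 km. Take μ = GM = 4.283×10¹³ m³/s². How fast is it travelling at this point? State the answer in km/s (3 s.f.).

Semi-major axis a = (r_p + r_a)/2 = 7740.0 km = 7.740×10⁶ m.
Vis-viva: v² = μ(2/r − 1/a) = 4.283×10¹³ × (2.403×10⁻⁷ − 1.292×10⁻⁷) = 4.760×10⁶ m²/s².
v = 2182 m/s = 2.182 km/s.

v ≈ 2.18 km/s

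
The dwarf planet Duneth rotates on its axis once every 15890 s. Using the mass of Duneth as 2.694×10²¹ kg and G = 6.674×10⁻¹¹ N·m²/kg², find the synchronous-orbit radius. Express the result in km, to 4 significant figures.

r_sync ≈ 1048 km

μ = GM = 6.674×10⁻¹¹ × 2.694×10²¹ = 1.798×10¹¹ m³/s².
A synchronous orbit has period T, so by Kepler's third law a = (μT²/4π²)^(1/3).
μT²/4π² = 1.798×10¹¹ × (1.589×10⁴)² / 39.48 = 1.150×10¹⁸ m³.
a = 1.048×10⁶ m = 1047.7 km.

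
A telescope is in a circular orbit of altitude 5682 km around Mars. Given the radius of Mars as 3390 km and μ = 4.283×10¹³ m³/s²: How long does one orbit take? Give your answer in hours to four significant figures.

r = 3390 + 5682 = 9072.0 km = 9.0720×10⁶ m.
Kepler's third law: T = 2π√(r³/μ) = 2π√((9.072×10⁶)³ / 4.283×10¹³).
r³/μ = 1.743×10⁷ s², so T = 2π × 4.175×10³ = 2.623×10⁴ s.
Converting: 2.623×10⁴ s ÷ 3600 = 7.287 hours.

T ≈ 7.287 hours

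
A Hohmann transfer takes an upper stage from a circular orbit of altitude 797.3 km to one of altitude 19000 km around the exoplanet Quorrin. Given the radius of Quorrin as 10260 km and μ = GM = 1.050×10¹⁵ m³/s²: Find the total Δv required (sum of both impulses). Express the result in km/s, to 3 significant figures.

r₁ = 10260 + 797.3 = 11057 km = 1.1057×10⁷ m.
r₂ = 10260 + 19000 = 29260 km = 2.9260×10⁷ m.
Transfer ellipse a_t = (r₁ + r₂)/2 = 2.016×10⁷ m.
At r₁: circular v_c1 = √(μ/r₁) = 9745 m/s; transfer-periapsis v_p = √[μ(2/r₁ − 1/a_t)] = 11740 m/s.
Δv₁ = v_p − v_c1 = 1995 m/s.
At r₂: circular v_c2 = √(μ/r₂) = 5990 m/s; transfer-apoapsis v_a = √[μ(2/r₂ − 1/a_t)] = 4437 m/s.
Δv₂ = v_c2 − v_a = 1554 m/s.
Total Δv = Δv₁ + Δv₂ = 3549 m/s = 3.549 km/s.

Δv_total ≈ 3.55 km/s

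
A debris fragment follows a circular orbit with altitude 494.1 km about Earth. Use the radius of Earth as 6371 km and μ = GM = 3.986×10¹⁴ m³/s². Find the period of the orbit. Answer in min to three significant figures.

r = 6371 + 494.1 = 6865.1 km = 6.8651×10⁶ m.
Kepler's third law: T = 2π√(r³/μ) = 2π√((6.865×10⁶)³ / 3.986×10¹⁴).
r³/μ = 8.117×10⁵ s², so T = 2π × 9.010×10² = 5.661×10³ s.
Converting: 5.661×10³ s ÷ 60.00 = 94.35 min.

T ≈ 94.3 min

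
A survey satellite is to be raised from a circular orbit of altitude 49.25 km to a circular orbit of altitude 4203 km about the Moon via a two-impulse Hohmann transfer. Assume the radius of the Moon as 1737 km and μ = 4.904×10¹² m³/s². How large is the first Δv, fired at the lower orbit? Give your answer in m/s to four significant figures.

Δv ≈ 397.7 m/s

r₁ = 1737 + 49.25 = 1786.2 km = 1.7862×10⁶ m.
r₂ = 1737 + 4203 = 5940.0 km = 5.9400×10⁶ m.
Transfer ellipse a_t = (r₁ + r₂)/2 = 3.863×10⁶ m.
At r₁: circular v_c1 = √(μ/r₁) = 1657 m/s; transfer-perilune v_p = √[μ(2/r₁ − 1/a_t)] = 2055 m/s.
Δv₁ = v_p − v_c1 = 397.7 m/s.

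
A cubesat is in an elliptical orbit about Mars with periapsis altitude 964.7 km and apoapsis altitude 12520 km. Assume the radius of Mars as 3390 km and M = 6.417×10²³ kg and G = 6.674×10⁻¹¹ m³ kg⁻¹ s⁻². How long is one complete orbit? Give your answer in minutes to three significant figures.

μ = GM = 6.674×10⁻¹¹ × 6.417×10²³ = 4.283×10¹³ m³/s².
r_p = 3390 + 964.7 = 4354.7 km = 4.3547×10⁶ m.
r_a = 3390 + 12520 = 15910 km = 1.5910×10⁷ m.
Semi-major axis a = (r_p + r_a)/2 = (4354.7 + 15910)/2 = 10132 km = 1.013×10⁷ m.
By Kepler's third law T = 2π√(a³/μ) = 2π × 4.928×10³ = 3.097×10⁴ s.
= 516.1 minutes.

T ≈ 516 minutes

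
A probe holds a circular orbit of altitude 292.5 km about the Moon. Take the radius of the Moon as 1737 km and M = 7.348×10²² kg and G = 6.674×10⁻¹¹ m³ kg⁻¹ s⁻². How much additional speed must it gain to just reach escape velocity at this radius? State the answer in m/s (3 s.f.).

Δv ≈ 644 m/s

μ = GM = 6.674×10⁻¹¹ × 7.348×10²² = 4.904×10¹² m³/s².
r = 1737 + 292.5 = 2029.5 km = 2.0295×10⁶ m.
Circular speed v_c = √(μ/r) = 1554 m/s.
Escape speed v_esc = √(2μ/r) = √2 × v_c = 2198 m/s.
Δv = v_esc − v_c = 643.9 m/s.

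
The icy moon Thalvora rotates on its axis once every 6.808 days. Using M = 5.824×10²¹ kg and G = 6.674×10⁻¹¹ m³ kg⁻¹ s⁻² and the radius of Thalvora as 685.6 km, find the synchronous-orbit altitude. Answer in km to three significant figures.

h_sync ≈ 14400 km

μ = GM = 6.674×10⁻¹¹ × 5.824×10²¹ = 3.887×10¹¹ m³/s².
T = 6.808 days = 5.882×10⁵ s.
A synchronous orbit has period T, so by Kepler's third law a = (μT²/4π²)^(1/3).
μT²/4π² = 3.887×10¹¹ × (5.882×10⁵)² / 39.48 = 3.407×10²¹ m³.
a = 1.505×10⁷ m = 15047 km.
Altitude h = a − R = 15047 − 685.6 = 14361 km.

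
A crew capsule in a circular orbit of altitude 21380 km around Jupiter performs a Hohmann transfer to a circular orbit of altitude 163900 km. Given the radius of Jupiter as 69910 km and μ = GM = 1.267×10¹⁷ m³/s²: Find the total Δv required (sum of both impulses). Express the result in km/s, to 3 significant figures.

r₁ = 69910 + 21380 = 91290 km = 9.1290×10⁷ m.
r₂ = 69910 + 163900 = 233810 km = 2.3381×10⁸ m.
Transfer ellipse a_t = (r₁ + r₂)/2 = 1.626×10⁸ m.
At r₁: circular v_c1 = √(μ/r₁) = 37250 m/s; transfer-perijove v_p = √[μ(2/r₁ − 1/a_t)] = 44680 m/s.
Δv₁ = v_p − v_c1 = 7426 m/s.
At r₂: circular v_c2 = √(μ/r₂) = 23280 m/s; transfer-apojove v_a = √[μ(2/r₂ − 1/a_t)] = 17450 m/s.
Δv₂ = v_c2 − v_a = 5833 m/s.
Total Δv = Δv₁ + Δv₂ = 13260 m/s = 13.26 km/s.

Δv_total ≈ 13.3 km/s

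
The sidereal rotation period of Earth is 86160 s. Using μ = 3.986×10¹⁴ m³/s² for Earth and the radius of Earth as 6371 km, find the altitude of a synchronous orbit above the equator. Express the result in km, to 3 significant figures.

h_sync ≈ 35800 km

A synchronous orbit has period T, so by Kepler's third law a = (μT²/4π²)^(1/3).
μT²/4π² = 3.986×10¹⁴ × (8.616×10⁴)² / 39.48 = 7.495×10²² m³.
a = 4.216×10⁷ m = 42163 km.
Altitude h = a − R = 42163 − 6371 = 35792 km.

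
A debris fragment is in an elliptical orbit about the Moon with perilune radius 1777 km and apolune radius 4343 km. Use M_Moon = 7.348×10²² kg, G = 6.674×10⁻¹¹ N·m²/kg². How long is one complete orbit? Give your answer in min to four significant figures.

μ = GM = 6.674×10⁻¹¹ × 7.348×10²² = 4.904×10¹² m³/s².
Semi-major axis a = (r_p + r_a)/2 = (1777.0 + 4343.0)/2 = 3060.0 km = 3.060×10⁶ m.
By Kepler's third law T = 2π√(a³/μ) = 2π × 2.417×10³ = 1.519×10⁴ s.
= 253.1 min.

T ≈ 253.1 min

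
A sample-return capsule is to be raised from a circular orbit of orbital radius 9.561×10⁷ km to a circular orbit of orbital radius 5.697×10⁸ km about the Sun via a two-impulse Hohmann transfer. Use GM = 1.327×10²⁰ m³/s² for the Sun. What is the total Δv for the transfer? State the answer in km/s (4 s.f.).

Δv_total ≈ 18.58 km/s

r₁ = 9.561×10⁷ km = 9.561×10¹⁰ m.
r₂ = 5.697×10⁸ km = 5.697×10¹¹ m.
Transfer ellipse a_t = (r₁ + r₂)/2 = 3.327×10¹¹ m.
At r₁: circular v_c1 = √(μ/r₁) = 37250 m/s; transfer-perihelion v_p = √[μ(2/r₁ − 1/a_t)] = 48750 m/s.
Δv₁ = v_p − v_c1 = 11500 m/s.
At r₂: circular v_c2 = √(μ/r₂) = 15260 m/s; transfer-aphelion v_a = √[μ(2/r₂ − 1/a_t)] = 8182 m/s.
Δv₂ = v_c2 − v_a = 7080 m/s.
Total Δv = Δv₁ + Δv₂ = 18580 m/s = 18.58 km/s.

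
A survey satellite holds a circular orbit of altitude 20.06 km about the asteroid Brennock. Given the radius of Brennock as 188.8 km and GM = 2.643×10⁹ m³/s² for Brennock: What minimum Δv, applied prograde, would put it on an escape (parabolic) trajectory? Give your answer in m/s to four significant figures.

Δv ≈ 46.60 m/s

r = 188.8 + 20.06 = 208.86 km = 2.0886×10⁵ m.
Circular speed v_c = √(μ/r) = 112.5 m/s.
Escape speed v_esc = √(2μ/r) = √2 × v_c = 159.1 m/s.
Δv = v_esc − v_c = 46.60 m/s.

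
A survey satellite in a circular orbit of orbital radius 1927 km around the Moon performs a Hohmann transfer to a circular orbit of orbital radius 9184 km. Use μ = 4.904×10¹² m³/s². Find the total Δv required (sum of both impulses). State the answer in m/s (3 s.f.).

r₁ = 1927 km = 1.927×10⁶ m.
r₂ = 9184 km = 9.184×10⁶ m.
Transfer ellipse a_t = (r₁ + r₂)/2 = 5.556×10⁶ m.
At r₁: circular v_c1 = √(μ/r₁) = 1595 m/s; transfer-perilune v_p = √[μ(2/r₁ − 1/a_t)] = 2051 m/s.
Δv₁ = v_p − v_c1 = 455.8 m/s.
At r₂: circular v_c2 = √(μ/r₂) = 730.7 m/s; transfer-apolune v_a = √[μ(2/r₂ − 1/a_t)] = 430.4 m/s.
Δv₂ = v_c2 − v_a = 300.4 m/s.
Total Δv = Δv₁ + Δv₂ = 756.2 m/s.

Δv_total ≈ 756 m/s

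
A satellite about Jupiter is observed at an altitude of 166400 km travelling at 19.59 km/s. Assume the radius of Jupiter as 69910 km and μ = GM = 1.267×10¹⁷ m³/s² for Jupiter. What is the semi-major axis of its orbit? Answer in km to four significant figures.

r = 69910 + 166400 = 2.3631×10⁵ km = 2.363×10⁸ m.
Specific orbital energy ε = v²/2 − μ/r = (19590)²/2 − 1.267×10¹⁷/2.363×10⁸ = -3.443×10⁸ J/kg.
Since ε = −μ/(2a), a = −μ/(2ε) = 1.840×10⁸ m = 1.8401×10⁵ km.

a ≈ 1.840×10⁵ km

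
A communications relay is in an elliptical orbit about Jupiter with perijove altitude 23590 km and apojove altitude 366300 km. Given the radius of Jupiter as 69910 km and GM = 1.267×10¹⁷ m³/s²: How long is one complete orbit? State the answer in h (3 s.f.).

r_p = 69910 + 23590 = 93500 km = 9.3500×10⁷ m.
r_a = 69910 + 366300 = 436210 km = 4.3621×10⁸ m.
Semi-major axis a = (r_p + r_a)/2 = (93500 + 4.3621×10⁵)/2 = 2.6486×10⁵ km = 2.649×10⁸ m.
By Kepler's third law T = 2π√(a³/μ) = 2π × 1.211×10⁴ = 7.609×10⁴ s.
= 21.13 h.

T ≈ 21.1 h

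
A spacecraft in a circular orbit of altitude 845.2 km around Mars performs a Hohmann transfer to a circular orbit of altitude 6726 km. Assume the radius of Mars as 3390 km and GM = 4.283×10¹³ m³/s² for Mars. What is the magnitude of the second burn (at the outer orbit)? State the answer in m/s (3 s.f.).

Δv ≈ 477 m/s

r₁ = 3390 + 845.2 = 4235.2 km = 4.2352×10⁶ m.
r₂ = 3390 + 6726 = 10116 km = 1.0116×10⁷ m.
Transfer ellipse a_t = (r₁ + r₂)/2 = 7.176×10⁶ m.
At r₁: circular v_c1 = √(μ/r₁) = 3180 m/s; transfer-periapsis v_p = √[μ(2/r₁ − 1/a_t)] = 3776 m/s.
At r₂: circular v_c2 = √(μ/r₂) = 2058 m/s; transfer-apoapsis v_a = √[μ(2/r₂ − 1/a_t)] = 1581 m/s.
Δv₂ = v_c2 − v_a = 476.8 m/s.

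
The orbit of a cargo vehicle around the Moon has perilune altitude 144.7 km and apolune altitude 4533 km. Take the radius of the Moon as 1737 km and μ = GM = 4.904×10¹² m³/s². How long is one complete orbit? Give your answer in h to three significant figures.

T ≈ 6.49 h

r_p = 1737 + 144.7 = 1881.7 km = 1.8817×10⁶ m.
r_a = 1737 + 4533 = 6270.0 km = 6.2700×10⁶ m.
Semi-major axis a = (r_p + r_a)/2 = (1881.7 + 6270.0)/2 = 4075.8 km = 4.076×10⁶ m.
By Kepler's third law T = 2π√(a³/μ) = 2π × 3.716×10³ = 2.335×10⁴ s.
= 6.485 h.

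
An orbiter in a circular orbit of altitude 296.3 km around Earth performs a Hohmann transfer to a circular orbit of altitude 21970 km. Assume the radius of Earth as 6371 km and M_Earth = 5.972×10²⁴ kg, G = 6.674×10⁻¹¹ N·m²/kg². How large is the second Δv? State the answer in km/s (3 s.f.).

Δv ≈ 1.44 km/s

μ = GM = 6.674×10⁻¹¹ × 5.972×10²⁴ = 3.986×10¹⁴ m³/s².
r₁ = 6371 + 296.3 = 6667.3 km = 6.6673×10⁶ m.
r₂ = 6371 + 21970 = 28341 km = 2.8341×10⁷ m.
Transfer ellipse a_t = (r₁ + r₂)/2 = 1.750×10⁷ m.
At r₁: circular v_c1 = √(μ/r₁) = 7732 m/s; transfer-perigee v_p = √[μ(2/r₁ − 1/a_t)] = 9838 m/s.
At r₂: circular v_c2 = √(μ/r₂) = 3750 m/s; transfer-apogee v_a = √[μ(2/r₂ − 1/a_t)] = 2314 m/s.
Δv₂ = v_c2 − v_a = 1436 m/s.
= 1.436 km/s.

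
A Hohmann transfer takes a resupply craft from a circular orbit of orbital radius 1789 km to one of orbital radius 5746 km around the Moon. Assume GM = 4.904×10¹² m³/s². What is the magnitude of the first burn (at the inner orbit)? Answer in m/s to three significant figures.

r₁ = 1789 km = 1.789×10⁶ m.
r₂ = 5746 km = 5.746×10⁶ m.
Transfer ellipse a_t = (r₁ + r₂)/2 = 3.768×10⁶ m.
At r₁: circular v_c1 = √(μ/r₁) = 1656 m/s; transfer-perilune v_p = √[μ(2/r₁ − 1/a_t)] = 2045 m/s.
Δv₁ = v_p − v_c1 = 389.0 m/s.

Δv ≈ 389 m/s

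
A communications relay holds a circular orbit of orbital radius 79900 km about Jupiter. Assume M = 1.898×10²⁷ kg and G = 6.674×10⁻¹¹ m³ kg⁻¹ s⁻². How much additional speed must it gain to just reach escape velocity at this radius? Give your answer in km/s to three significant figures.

Δv ≈ 16.5 km/s

μ = GM = 6.674×10⁻¹¹ × 1.898×10²⁷ = 1.267×10¹⁷ m³/s².
r = 79900 km = 7.990×10⁷ m.
Circular speed v_c = √(μ/r) = 39820 m/s.
Escape speed v_esc = √(2μ/r) = √2 × v_c = 56310 m/s.
Δv = v_esc − v_c = 16490 m/s = 16.49 km/s.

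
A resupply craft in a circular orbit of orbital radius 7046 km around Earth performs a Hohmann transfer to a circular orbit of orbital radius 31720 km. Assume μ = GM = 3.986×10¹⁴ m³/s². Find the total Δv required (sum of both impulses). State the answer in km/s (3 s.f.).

Δv_total ≈ 3.51 km/s

r₁ = 7046 km = 7.046×10⁶ m.
r₂ = 31720 km = 3.172×10⁷ m.
Transfer ellipse a_t = (r₁ + r₂)/2 = 1.938×10⁷ m.
At r₁: circular v_c1 = √(μ/r₁) = 7521 m/s; transfer-perigee v_p = √[μ(2/r₁ − 1/a_t)] = 9622 m/s.
Δv₁ = v_p − v_c1 = 2100 m/s.
At r₂: circular v_c2 = √(μ/r₂) = 3545 m/s; transfer-apogee v_a = √[μ(2/r₂ − 1/a_t)] = 2137 m/s.
Δv₂ = v_c2 − v_a = 1408 m/s.
Total Δv = Δv₁ + Δv₂ = 3508 m/s = 3.508 km/s.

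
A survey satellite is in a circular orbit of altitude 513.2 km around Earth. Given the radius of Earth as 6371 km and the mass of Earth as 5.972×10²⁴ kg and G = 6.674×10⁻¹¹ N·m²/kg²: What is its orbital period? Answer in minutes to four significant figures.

T ≈ 94.74 minutes

μ = GM = 6.674×10⁻¹¹ × 5.972×10²⁴ = 3.986×10¹⁴ m³/s².
r = 6371 + 513.2 = 6884.2 km = 6.8842×10⁶ m.
Kepler's third law: T = 2π√(r³/μ) = 2π√((6.884×10⁶)³ / 3.986×10¹⁴).
r³/μ = 8.186×10⁵ s², so T = 2π × 9.047×10² = 5.685×10³ s.
Converting: 5.685×10³ s ÷ 60.00 = 94.74 minutes.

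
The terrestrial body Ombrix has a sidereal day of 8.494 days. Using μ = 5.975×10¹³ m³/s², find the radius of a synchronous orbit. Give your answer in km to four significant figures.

T = 8.494 days = 7.339×10⁵ s.
A synchronous orbit has period T, so by Kepler's third law a = (μT²/4π²)^(1/3).
μT²/4π² = 5.975×10¹³ × (7.339×10⁵)² / 39.48 = 8.151×10²³ m³.
a = 9.341×10⁷ m = 93414 km.

r_sync ≈ 93410 km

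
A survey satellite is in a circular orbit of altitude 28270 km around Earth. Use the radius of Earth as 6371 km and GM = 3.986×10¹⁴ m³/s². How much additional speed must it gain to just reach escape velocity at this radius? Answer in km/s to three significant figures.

r = 6371 + 28270 = 34641 km = 3.4641×10⁷ m.
Circular speed v_c = √(μ/r) = 3392 m/s.
Escape speed v_esc = √(2μ/r) = √2 × v_c = 4797 m/s.
Δv = v_esc − v_c = 1405 m/s = 1.405 km/s.

Δv ≈ 1.41 km/s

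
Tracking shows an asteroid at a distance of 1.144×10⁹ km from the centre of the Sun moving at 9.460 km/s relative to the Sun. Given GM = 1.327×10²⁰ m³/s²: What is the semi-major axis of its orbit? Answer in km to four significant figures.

r = 1.144×10¹² m.
Specific orbital energy ε = v²/2 − μ/r = (9460)²/2 − 1.327×10²⁰/1.144×10¹² = -7.125×10⁷ J/kg.
Since ε = −μ/(2a), a = −μ/(2ε) = 9.312×10¹¹ m = 9.3122×10⁸ km.

a ≈ 9.312×10⁸ km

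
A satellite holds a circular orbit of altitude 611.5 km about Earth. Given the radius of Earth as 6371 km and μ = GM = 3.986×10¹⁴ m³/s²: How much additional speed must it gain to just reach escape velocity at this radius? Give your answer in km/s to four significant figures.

r = 6371 + 611.5 = 6982.5 km = 6.9825×10⁶ m.
Circular speed v_c = √(μ/r) = 7555 m/s.
Escape speed v_esc = √(2μ/r) = √2 × v_c = 10690 m/s.
Δv = v_esc − v_c = 3130 m/s = 3.130 km/s.

Δv ≈ 3.130 km/s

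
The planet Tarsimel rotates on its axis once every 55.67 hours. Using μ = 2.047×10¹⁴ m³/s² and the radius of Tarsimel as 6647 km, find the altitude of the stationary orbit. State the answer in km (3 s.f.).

h_sync ≈ 52600 km

T = 55.67 hours = 2.004×10⁵ s.
A synchronous orbit has period T, so by Kepler's third law a = (μT²/4π²)^(1/3).
μT²/4π² = 2.047×10¹⁴ × (2.004×10⁵)² / 39.48 = 2.083×10²³ m³.
a = 5.927×10⁷ m = 59275 km.
Altitude h = a − R = 59275 − 6647 = 52628 km.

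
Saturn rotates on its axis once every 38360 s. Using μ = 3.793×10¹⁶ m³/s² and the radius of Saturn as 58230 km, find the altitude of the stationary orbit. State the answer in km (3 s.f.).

A synchronous orbit has period T, so by Kepler's third law a = (μT²/4π²)^(1/3).
μT²/4π² = 3.793×10¹⁶ × (3.836×10⁴)² / 39.48 = 1.414×10²⁴ m³.
a = 1.122×10⁸ m = 1.1223×10⁵ km.
Altitude h = a − R = 1.1223×10⁵ − 58230 = 54005 km.

h_sync ≈ 54000 km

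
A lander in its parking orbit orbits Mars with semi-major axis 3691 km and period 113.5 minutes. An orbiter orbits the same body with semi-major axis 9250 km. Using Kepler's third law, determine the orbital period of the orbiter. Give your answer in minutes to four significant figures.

T₂ ≈ 450.3 minutes

Kepler's third law: T² ∝ a³, so T₂ = T₁ (a₂/a₁)^(3/2).
a₂/a₁ = 2.506, (a₂/a₁)^(3/2) = 3.967.
T₂ = 113.5 × 3.967 = 450.3 minutes.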